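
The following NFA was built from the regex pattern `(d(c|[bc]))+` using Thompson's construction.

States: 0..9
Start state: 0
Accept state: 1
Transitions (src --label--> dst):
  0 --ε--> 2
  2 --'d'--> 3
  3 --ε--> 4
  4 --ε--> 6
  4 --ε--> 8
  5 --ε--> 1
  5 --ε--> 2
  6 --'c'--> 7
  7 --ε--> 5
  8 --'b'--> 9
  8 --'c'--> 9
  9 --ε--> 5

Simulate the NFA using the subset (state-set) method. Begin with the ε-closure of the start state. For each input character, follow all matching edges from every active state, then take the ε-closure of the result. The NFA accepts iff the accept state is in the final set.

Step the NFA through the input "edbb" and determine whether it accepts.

start: ε-closure({0}) = {0,2}
'e' @ 1: {}  — state set empty
rest 'dbb' ignored (set empty)
final: {}; accept 1 not in set

Answer: REJECT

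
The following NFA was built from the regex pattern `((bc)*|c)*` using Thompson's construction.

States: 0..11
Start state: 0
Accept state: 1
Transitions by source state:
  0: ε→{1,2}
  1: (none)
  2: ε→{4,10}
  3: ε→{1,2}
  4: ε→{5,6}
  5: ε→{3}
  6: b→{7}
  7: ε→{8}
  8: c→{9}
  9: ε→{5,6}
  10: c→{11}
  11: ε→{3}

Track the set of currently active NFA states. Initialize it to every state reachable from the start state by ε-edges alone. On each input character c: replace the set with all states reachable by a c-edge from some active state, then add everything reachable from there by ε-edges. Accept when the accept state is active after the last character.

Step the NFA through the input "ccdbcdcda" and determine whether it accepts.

Answer: REJECT

Derivation:
S₀ = ε-closure({0}) = {0,1,2,3,4,5,6,10}
'c' @ 1: {1,2,3,4,5,6,10,11}  [accepting]
'c' @ 2: {1,2,3,4,5,6,10,11}  [accepting]
'd' @ 3: {}  — no active states
rest 'bcdcda' ignored (set empty)
end set {} — state 1 not in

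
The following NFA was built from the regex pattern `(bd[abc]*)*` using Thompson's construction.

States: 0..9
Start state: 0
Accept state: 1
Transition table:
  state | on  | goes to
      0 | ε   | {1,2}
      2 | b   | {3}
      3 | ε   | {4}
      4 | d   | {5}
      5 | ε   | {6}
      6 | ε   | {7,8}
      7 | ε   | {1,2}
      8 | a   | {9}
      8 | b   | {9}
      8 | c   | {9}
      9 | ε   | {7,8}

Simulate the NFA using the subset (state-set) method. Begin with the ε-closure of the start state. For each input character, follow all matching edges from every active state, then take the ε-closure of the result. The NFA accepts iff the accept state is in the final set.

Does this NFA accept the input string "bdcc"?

initial (ε-close {0}): {0,1,2}
'b' @ 1: {3,4}
'd' @ 2: {1,2,5,6,7,8}  (accept∈set)
'c' @ 3: {1,2,7,8,9}  (accept∈set)
'c' @ 4: {1,2,7,8,9}  (accept∈set)
final: {1,2,7,8,9}; accept 1 in set

Answer: ACCEPT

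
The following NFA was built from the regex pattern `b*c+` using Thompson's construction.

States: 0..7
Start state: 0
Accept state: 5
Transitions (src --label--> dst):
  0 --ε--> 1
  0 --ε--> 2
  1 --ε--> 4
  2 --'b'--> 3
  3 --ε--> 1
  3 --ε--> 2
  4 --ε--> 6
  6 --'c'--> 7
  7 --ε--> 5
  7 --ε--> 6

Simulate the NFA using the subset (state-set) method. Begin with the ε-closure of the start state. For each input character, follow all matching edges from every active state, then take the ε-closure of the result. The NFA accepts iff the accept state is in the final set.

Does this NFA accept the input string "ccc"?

start: ε-closure({0}) = {0,1,2,4,6}
'c' @ 1: {5,6,7}  [accepting]
'c' @ 2: {5,6,7}  [accepting]
'c' @ 3: {5,6,7}  [accepting]
final: {5,6,7}; accept 5 in set

Answer: ACCEPT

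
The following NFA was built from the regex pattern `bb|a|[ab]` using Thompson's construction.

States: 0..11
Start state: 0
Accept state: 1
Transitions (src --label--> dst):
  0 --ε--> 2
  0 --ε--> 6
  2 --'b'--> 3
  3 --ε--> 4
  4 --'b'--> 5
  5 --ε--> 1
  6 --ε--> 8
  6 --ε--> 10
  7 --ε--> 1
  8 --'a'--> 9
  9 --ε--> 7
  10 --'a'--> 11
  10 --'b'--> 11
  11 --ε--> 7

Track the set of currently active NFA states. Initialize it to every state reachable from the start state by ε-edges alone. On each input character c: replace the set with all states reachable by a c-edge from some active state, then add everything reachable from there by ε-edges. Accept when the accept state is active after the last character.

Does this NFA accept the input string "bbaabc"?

start: ε-closure({0}) = {0,2,6,8,10}
'b' @ 1: {1,3,4,7,11}  [accepting]
'b' @ 2: {1,5}  [accepting]
'a' @ 3: {}  — dead — no transitions
rest 'abc' ignored (set empty)
after full input: {}  (accept=1 not in)

Answer: REJECT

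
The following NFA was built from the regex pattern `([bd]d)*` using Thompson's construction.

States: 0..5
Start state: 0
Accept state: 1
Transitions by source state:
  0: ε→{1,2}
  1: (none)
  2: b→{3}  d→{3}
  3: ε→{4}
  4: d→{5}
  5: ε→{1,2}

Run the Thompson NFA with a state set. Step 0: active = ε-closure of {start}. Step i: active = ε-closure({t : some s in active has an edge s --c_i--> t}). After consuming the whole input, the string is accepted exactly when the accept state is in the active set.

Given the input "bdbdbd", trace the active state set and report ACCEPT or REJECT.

Answer: ACCEPT

Trace:
initial (ε-close {0}): {0,1,2}
'b' @ 1: {3,4}
'd' @ 2: {1,2,5}  [accepting]
'b' @ 3: {3,4}
'd' @ 4: {1,2,5}  [accepting]
'b' @ 5: {3,4}
'd' @ 6: {1,2,5}  [accepting]
after full input: {1,2,5}  (accept=1 in)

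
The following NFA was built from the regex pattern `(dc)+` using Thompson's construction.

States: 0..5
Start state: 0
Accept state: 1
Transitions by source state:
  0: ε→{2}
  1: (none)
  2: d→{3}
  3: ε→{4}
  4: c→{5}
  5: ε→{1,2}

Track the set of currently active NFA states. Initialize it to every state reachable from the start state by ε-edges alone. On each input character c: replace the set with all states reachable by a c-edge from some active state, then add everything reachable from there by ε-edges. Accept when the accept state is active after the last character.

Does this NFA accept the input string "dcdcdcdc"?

initial (ε-close {0}): {0,2}
'd' @ 1: {3,4}
'c' @ 2: {1,2,5}  ✓accept
'd' @ 3: {3,4}
'c' @ 4: {1,2,5}  ✓accept
'd' @ 5: {3,4}
'c' @ 6: {1,2,5}  ✓accept
'd' @ 7: {3,4}
'c' @ 8: {1,2,5}  ✓accept
final: {1,2,5}; accept 1 in set

Answer: ACCEPT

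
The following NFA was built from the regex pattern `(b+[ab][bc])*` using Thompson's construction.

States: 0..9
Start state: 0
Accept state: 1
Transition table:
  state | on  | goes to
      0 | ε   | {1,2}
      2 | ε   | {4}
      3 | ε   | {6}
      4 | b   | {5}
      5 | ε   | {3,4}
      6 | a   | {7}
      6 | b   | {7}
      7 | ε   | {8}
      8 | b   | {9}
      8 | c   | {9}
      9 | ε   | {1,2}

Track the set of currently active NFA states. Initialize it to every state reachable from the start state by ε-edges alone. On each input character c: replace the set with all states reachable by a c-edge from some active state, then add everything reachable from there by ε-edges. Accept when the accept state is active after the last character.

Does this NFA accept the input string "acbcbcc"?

S₀ = ε-closure({0}) = {0,1,2,4}
'a' @ 1: {}  — no active states
rest 'cbcbcc' ignored (set empty)
end set {} — state 1 not in

Answer: REJECT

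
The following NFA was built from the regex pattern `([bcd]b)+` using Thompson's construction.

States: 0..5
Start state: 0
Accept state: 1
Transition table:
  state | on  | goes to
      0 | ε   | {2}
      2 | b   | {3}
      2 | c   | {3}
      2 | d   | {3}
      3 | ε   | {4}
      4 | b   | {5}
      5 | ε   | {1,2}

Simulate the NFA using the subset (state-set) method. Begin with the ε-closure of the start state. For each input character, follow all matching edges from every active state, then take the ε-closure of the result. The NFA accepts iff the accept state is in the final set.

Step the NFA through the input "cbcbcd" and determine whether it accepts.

initial (ε-close {0}): {0,2}
'c' @ 1: {3,4}
'b' @ 2: {1,2,5}  [accepting]
'c' @ 3: {3,4}
'b' @ 4: {1,2,5}  [accepting]
'c' @ 5: {3,4}
'd' @ 6: {}  — dead — no transitions
final: {}; accept 1 not in set

Answer: REJECT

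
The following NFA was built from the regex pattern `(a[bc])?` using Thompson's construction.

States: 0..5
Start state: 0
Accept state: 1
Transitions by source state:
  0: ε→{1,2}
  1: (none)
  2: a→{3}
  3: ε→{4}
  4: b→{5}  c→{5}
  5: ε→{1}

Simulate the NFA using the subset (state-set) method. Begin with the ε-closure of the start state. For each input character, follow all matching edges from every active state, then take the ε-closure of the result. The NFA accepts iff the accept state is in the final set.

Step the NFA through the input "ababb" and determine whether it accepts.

Answer: REJECT

Trace:
initial (ε-close {0}): {0,1,2}
'a' @ 1: {3,4}
'b' @ 2: {1,5}  (accept∈set)
'a' @ 3: {}  — dead — no transitions
rest 'bb' ignored (set empty)
end set {} — state 1 not in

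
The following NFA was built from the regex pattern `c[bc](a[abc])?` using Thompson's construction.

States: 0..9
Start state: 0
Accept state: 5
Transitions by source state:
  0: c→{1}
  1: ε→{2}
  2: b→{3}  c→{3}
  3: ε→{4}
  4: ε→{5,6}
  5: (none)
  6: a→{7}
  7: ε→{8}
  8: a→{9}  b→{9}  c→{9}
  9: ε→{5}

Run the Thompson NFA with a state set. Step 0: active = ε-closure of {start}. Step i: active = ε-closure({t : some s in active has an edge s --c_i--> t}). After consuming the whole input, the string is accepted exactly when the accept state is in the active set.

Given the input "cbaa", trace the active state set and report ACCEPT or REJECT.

start: ε-closure({0}) = {0}
'c' @ 1: {1,2}
'b' @ 2: {3,4,5,6}  [accepting]
'a' @ 3: {7,8}
'a' @ 4: {5,9}  [accepting]
final: {5,9}; accept 5 in set

Answer: ACCEPT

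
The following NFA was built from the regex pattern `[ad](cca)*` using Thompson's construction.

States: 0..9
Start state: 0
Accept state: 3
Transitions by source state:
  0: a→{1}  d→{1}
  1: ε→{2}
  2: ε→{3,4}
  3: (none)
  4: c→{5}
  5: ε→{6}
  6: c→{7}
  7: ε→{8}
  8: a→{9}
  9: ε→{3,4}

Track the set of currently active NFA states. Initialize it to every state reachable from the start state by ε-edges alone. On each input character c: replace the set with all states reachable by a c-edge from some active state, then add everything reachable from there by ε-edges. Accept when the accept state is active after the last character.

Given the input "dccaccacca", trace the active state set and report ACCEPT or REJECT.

S₀ = ε-closure({0}) = {0}
'd' @ 1: {1,2,3,4}  [accepting]
'c' @ 2: {5,6}
'c' @ 3: {7,8}
'a' @ 4: {3,4,9}  [accepting]
'c' @ 5: {5,6}
'c' @ 6: {7,8}
'a' @ 7: {3,4,9}  [accepting]
'c' @ 8: {5,6}
'c' @ 9: {7,8}
'a' @ 10: {3,4,9}  [accepting]
final: {3,4,9}; accept 3 in set

Answer: ACCEPT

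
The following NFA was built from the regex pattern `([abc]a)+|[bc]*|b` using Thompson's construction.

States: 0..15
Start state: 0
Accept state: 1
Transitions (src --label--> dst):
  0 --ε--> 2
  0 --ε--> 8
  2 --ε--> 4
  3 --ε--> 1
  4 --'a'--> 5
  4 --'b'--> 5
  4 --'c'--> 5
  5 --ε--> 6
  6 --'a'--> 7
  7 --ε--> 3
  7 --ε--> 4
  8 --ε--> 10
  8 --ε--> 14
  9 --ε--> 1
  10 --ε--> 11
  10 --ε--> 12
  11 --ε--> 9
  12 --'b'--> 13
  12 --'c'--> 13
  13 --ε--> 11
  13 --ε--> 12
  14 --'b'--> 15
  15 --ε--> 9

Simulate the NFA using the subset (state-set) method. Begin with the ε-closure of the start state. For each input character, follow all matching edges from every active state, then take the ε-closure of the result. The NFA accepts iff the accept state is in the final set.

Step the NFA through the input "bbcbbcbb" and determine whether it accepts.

Answer: ACCEPT

Trace:
initial (ε-close {0}): {0,1,2,4,8,9,10,11,12,14}
'b' @ 1: {1,5,6,9,11,12,13,15}  ✓accept
'b' @ 2: {1,9,11,12,13}  ✓accept
'c' @ 3: {1,9,11,12,13}  ✓accept
'b' @ 4: {1,9,11,12,13}  ✓accept
'b' @ 5: {1,9,11,12,13}  ✓accept
'c' @ 6: {1,9,11,12,13}  ✓accept
'b' @ 7: {1,9,11,12,13}  ✓accept
'b' @ 8: {1,9,11,12,13}  ✓accept
end set {1,9,11,12,13} — state 1 in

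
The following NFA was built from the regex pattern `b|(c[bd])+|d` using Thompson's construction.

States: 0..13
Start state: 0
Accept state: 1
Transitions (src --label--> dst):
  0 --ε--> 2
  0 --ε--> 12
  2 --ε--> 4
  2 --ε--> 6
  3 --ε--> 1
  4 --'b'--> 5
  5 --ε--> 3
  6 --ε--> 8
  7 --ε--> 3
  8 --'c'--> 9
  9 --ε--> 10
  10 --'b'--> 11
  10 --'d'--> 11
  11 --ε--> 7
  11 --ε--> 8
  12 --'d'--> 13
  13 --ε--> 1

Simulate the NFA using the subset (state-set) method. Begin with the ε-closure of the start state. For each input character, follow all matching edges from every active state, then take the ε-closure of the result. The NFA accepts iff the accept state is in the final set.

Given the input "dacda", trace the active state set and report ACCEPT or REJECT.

Answer: REJECT

Trace:
start: ε-closure({0}) = {0,2,4,6,8,12}
'd' @ 1: {1,13}  ✓accept
'a' @ 2: {}  — no active states
rest 'cda' ignored (set empty)
final: {}; accept 1 not in set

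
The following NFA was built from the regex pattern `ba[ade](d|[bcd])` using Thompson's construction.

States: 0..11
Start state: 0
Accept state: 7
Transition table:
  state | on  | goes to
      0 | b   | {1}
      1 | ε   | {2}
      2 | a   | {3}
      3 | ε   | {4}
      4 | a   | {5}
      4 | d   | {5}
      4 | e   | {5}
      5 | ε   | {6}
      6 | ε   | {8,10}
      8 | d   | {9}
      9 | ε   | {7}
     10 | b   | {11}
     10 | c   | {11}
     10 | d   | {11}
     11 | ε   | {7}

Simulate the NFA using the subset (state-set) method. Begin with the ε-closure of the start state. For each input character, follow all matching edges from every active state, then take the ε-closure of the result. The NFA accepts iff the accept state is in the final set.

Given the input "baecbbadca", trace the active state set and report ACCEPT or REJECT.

start: ε-closure({0}) = {0}
'b' @ 1: {1,2}
'a' @ 2: {3,4}
'e' @ 3: {5,6,8,10}
'c' @ 4: {7,11}  ✓accept
'b' @ 5: {}  — no active states
rest 'badca' ignored (set empty)
end set {} — state 7 not in

Answer: REJECT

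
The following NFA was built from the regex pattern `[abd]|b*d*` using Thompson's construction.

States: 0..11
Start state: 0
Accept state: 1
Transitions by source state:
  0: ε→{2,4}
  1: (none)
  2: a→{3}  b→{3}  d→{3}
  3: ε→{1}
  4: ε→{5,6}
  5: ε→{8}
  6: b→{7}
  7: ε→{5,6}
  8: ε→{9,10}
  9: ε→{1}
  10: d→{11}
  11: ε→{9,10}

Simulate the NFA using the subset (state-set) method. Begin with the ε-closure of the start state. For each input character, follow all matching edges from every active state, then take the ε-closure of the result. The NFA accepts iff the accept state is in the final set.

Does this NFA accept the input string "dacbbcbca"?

Answer: REJECT

Trace:
S₀ = ε-closure({0}) = {0,1,2,4,5,6,8,9,10}
'd' @ 1: {1,3,9,10,11}  [accepting]
'a' @ 2: {}  — state set empty
rest 'cbbcbca' ignored (set empty)
end set {} — state 1 not in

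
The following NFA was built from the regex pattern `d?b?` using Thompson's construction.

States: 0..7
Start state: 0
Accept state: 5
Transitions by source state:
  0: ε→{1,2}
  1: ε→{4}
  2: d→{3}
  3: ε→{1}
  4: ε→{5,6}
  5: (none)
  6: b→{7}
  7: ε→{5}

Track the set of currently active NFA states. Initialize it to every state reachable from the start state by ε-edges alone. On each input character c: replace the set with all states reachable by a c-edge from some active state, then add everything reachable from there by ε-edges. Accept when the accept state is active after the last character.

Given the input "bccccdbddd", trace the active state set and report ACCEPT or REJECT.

S₀ = ε-closure({0}) = {0,1,2,4,5,6}
'b' @ 1: {5,7}  [accepting]
'c' @ 2: {}  — dead — no transitions
rest 'cccdbddd' ignored (set empty)
end set {} — state 5 not in

Answer: REJECT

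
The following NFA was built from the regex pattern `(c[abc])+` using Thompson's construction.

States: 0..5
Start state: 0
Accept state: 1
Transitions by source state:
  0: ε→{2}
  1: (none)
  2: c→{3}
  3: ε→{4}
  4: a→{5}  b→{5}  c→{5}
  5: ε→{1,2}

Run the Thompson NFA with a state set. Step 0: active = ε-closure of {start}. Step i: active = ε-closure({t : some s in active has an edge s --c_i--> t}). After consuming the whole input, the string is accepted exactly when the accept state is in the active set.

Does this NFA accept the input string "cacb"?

Answer: ACCEPT

Derivation:
S₀ = ε-closure({0}) = {0,2}
'c' @ 1: {3,4}
'a' @ 2: {1,2,5}  [accepting]
'c' @ 3: {3,4}
'b' @ 4: {1,2,5}  [accepting]
after full input: {1,2,5}  (accept=1 in)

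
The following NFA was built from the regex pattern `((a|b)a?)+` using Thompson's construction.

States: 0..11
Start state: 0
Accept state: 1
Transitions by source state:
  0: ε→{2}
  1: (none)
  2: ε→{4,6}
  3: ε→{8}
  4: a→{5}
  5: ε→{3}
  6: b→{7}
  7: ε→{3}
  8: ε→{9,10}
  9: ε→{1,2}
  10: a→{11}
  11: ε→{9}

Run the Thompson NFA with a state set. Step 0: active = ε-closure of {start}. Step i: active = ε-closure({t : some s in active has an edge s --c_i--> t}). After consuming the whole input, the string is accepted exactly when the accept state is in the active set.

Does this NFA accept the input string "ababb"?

Answer: ACCEPT

Derivation:
S₀ = ε-closure({0}) = {0,2,4,6}
'a' @ 1: {1,2,3,4,5,6,8,9,10}  [accepting]
'b' @ 2: {1,2,3,4,6,7,8,9,10}  [accepting]
'a' @ 3: {1,2,3,4,5,6,8,9,10,11}  [accepting]
'b' @ 4: {1,2,3,4,6,7,8,9,10}  [accepting]
'b' @ 5: {1,2,3,4,6,7,8,9,10}  [accepting]
end set {1,2,3,4,6,7,8,9,10} — state 1 in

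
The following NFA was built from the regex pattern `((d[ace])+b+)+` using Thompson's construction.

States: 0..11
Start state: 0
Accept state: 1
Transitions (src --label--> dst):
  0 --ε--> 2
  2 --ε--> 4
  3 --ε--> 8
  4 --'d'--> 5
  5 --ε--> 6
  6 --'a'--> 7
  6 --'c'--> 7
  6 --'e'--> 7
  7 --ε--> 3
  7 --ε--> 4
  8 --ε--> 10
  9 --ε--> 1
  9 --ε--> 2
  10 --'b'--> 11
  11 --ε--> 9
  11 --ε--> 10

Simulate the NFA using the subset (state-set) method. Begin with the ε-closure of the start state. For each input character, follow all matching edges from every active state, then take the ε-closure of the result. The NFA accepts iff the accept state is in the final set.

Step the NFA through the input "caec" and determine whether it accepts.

initial (ε-close {0}): {0,2,4}
'c' @ 1: {}  — dead — no transitions
rest 'aec' ignored (set empty)
end set {} — state 1 not in

Answer: REJECT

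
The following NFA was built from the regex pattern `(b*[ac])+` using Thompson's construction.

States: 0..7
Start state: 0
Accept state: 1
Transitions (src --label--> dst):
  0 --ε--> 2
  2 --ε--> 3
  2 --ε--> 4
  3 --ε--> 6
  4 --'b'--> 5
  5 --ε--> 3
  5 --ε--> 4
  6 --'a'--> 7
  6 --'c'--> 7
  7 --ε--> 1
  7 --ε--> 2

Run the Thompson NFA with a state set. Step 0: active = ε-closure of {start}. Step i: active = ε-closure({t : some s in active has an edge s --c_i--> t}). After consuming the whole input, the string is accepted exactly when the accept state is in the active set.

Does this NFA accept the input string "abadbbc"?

initial (ε-close {0}): {0,2,3,4,6}
'a' @ 1: {1,2,3,4,6,7}  (accept∈set)
'b' @ 2: {3,4,5,6}
'a' @ 3: {1,2,3,4,6,7}  (accept∈set)
'd' @ 4: {}  — dead — no transitions
rest 'bbc' ignored (set empty)
final: {}; accept 1 not in set

Answer: REJECT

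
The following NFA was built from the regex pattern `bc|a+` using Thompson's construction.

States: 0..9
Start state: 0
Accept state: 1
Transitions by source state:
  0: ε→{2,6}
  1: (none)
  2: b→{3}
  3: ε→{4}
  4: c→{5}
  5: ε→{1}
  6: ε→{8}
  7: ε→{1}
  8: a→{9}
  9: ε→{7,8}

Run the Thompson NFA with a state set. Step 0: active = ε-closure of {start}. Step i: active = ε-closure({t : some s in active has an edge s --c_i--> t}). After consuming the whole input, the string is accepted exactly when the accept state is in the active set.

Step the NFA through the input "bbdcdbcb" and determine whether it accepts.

Answer: REJECT

Steps:
S₀ = ε-closure({0}) = {0,2,6,8}
'b' @ 1: {3,4}
'b' @ 2: {}  — no active states
rest 'dcdbcb' ignored (set empty)
final: {}; accept 1 not in set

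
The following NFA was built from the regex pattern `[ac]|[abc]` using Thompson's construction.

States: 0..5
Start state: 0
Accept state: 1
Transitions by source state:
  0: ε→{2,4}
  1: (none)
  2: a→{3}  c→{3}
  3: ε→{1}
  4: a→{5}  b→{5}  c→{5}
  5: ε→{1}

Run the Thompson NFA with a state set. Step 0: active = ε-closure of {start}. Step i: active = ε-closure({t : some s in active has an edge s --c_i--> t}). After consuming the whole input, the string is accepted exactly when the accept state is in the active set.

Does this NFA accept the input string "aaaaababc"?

Answer: REJECT

Steps:
initial (ε-close {0}): {0,2,4}
'a' @ 1: {1,3,5}  ✓accept
'a' @ 2: {}  — state set empty
rest 'aaababc' ignored (set empty)
after full input: {}  (accept=1 not in)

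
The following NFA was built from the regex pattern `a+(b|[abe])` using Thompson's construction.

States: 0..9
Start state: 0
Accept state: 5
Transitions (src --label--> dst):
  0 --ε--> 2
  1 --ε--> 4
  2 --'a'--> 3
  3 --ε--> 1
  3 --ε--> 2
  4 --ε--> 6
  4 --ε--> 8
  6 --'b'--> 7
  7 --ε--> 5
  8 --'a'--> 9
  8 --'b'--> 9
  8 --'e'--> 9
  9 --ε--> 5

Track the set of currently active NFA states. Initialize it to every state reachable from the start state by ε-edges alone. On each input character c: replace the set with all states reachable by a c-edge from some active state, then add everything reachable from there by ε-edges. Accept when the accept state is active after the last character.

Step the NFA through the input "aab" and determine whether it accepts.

Answer: ACCEPT

Trace:
start: ε-closure({0}) = {0,2}
'a' @ 1: {1,2,3,4,6,8}
'a' @ 2: {1,2,3,4,5,6,8,9}  (accept∈set)
'b' @ 3: {5,7,9}  (accept∈set)
after full input: {5,7,9}  (accept=5 in)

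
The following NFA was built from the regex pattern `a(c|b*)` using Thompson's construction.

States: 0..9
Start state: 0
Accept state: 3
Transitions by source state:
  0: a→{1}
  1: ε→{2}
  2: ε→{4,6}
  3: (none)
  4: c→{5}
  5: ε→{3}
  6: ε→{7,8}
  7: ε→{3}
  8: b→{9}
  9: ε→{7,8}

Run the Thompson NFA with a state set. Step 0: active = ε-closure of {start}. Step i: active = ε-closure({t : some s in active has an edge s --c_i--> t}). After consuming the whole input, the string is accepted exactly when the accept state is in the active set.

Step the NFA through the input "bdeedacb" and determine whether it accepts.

Answer: REJECT

Derivation:
initial (ε-close {0}): {0}
'b' @ 1: {}  — state set empty
rest 'deedacb' ignored (set empty)
after full input: {}  (accept=3 not in)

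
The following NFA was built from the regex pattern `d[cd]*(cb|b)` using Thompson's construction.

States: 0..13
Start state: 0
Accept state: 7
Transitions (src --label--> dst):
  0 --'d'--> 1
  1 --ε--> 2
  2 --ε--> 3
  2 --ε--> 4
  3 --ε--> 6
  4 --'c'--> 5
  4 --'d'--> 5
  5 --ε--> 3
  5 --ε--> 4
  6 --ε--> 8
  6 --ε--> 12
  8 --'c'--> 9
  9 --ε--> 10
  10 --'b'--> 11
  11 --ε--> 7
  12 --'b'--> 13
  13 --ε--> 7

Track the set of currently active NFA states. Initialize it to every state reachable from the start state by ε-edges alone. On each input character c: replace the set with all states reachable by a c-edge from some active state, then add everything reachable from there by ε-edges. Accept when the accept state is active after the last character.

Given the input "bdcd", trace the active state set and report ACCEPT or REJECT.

Answer: REJECT

Derivation:
start: ε-closure({0}) = {0}
'b' @ 1: {}  — no active states
rest 'dcd' ignored (set empty)
final: {}; accept 7 not in set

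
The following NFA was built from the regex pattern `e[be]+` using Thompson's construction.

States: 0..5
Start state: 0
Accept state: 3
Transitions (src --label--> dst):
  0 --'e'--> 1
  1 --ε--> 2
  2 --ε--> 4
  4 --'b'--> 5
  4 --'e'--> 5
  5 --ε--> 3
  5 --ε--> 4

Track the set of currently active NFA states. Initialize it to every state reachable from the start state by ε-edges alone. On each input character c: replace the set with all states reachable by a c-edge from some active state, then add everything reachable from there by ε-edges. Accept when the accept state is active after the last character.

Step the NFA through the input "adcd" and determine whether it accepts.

Answer: REJECT

Trace:
S₀ = ε-closure({0}) = {0}
'a' @ 1: {}  — no active states
rest 'dcd' ignored (set empty)
final: {}; accept 3 not in set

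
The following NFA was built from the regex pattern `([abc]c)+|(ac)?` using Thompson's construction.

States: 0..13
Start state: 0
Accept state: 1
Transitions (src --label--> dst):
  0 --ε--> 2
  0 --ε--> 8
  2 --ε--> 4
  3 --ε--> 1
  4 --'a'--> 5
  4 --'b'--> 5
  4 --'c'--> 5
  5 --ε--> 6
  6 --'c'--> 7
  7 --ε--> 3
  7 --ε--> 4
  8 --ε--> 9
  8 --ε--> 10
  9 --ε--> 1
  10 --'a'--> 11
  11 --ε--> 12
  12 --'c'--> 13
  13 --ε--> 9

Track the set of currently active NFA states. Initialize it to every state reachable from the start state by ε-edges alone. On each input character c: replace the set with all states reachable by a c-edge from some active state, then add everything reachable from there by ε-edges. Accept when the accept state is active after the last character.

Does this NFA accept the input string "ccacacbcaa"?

Answer: REJECT

Trace:
initial (ε-close {0}): {0,1,2,4,8,9,10}
'c' @ 1: {5,6}
'c' @ 2: {1,3,4,7}  [accepting]
'a' @ 3: {5,6}
'c' @ 4: {1,3,4,7}  [accepting]
'a' @ 5: {5,6}
'c' @ 6: {1,3,4,7}  [accepting]
'b' @ 7: {5,6}
'c' @ 8: {1,3,4,7}  [accepting]
'a' @ 9: {5,6}
'a' @ 10: {}  — dead — no transitions
final: {}; accept 1 not in set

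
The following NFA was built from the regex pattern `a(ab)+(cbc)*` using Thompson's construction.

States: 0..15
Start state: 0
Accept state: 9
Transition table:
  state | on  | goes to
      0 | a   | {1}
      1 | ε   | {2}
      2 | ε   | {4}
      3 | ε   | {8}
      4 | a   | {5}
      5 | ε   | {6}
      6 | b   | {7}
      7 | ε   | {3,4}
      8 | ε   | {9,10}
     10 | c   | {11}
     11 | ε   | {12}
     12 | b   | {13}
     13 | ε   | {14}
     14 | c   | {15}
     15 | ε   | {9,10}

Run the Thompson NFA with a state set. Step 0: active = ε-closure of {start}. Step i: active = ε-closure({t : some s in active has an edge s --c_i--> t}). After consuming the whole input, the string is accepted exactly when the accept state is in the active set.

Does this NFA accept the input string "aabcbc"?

initial (ε-close {0}): {0}
'a' @ 1: {1,2,4}
'a' @ 2: {5,6}
'b' @ 3: {3,4,7,8,9,10}  (accept∈set)
'c' @ 4: {11,12}
'b' @ 5: {13,14}
'c' @ 6: {9,10,15}  (accept∈set)
after full input: {9,10,15}  (accept=9 in)

Answer: ACCEPT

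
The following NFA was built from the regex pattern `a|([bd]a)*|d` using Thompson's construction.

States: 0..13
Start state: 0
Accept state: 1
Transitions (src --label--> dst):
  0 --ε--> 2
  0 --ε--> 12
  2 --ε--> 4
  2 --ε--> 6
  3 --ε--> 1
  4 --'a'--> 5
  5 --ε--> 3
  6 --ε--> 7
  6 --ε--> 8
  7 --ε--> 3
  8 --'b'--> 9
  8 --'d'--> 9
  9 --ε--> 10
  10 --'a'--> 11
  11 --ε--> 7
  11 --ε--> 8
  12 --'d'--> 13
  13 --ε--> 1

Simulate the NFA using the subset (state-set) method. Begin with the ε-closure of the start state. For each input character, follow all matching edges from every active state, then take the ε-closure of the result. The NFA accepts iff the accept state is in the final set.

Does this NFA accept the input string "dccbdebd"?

Answer: REJECT

Trace:
start: ε-closure({0}) = {0,1,2,3,4,6,7,8,12}
'd' @ 1: {1,9,10,13}  ✓accept
'c' @ 2: {}  — state set empty
rest 'cbdebd' ignored (set empty)
final: {}; accept 1 not in set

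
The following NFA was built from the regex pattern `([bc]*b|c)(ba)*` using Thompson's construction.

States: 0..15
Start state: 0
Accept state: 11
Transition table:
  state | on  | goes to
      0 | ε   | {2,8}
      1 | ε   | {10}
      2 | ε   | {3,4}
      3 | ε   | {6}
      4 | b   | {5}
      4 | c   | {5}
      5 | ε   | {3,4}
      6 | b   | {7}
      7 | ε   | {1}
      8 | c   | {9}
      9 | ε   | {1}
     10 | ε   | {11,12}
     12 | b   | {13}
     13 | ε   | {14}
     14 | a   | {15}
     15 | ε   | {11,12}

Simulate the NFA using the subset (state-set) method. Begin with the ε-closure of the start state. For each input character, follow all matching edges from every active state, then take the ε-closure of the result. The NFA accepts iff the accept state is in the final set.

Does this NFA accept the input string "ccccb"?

initial (ε-close {0}): {0,2,3,4,6,8}
'c' @ 1: {1,3,4,5,6,9,10,11,12}  ✓accept
'c' @ 2: {3,4,5,6}
'c' @ 3: {3,4,5,6}
'c' @ 4: {3,4,5,6}
'b' @ 5: {1,3,4,5,6,7,10,11,12}  ✓accept
after full input: {1,3,4,5,6,7,10,11,12}  (accept=11 in)

Answer: ACCEPT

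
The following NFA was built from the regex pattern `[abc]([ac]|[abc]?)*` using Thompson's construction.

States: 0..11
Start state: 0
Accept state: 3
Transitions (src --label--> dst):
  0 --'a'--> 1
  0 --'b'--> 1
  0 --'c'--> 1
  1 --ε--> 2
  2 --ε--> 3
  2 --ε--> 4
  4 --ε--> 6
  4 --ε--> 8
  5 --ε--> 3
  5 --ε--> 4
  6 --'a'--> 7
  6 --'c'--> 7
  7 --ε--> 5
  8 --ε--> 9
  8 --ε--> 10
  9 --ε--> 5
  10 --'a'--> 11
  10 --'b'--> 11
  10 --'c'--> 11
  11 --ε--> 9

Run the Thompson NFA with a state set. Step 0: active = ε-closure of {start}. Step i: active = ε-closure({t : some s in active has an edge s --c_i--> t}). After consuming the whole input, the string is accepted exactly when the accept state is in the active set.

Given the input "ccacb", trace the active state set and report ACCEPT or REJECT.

Answer: ACCEPT

Trace:
initial (ε-close {0}): {0}
'c' @ 1: {1,2,3,4,5,6,8,9,10}  [accepting]
'c' @ 2: {3,4,5,6,7,8,9,10,11}  [accepting]
'a' @ 3: {3,4,5,6,7,8,9,10,11}  [accepting]
'c' @ 4: {3,4,5,6,7,8,9,10,11}  [accepting]
'b' @ 5: {3,4,5,6,8,9,10,11}  [accepting]
final: {3,4,5,6,8,9,10,11}; accept 3 in set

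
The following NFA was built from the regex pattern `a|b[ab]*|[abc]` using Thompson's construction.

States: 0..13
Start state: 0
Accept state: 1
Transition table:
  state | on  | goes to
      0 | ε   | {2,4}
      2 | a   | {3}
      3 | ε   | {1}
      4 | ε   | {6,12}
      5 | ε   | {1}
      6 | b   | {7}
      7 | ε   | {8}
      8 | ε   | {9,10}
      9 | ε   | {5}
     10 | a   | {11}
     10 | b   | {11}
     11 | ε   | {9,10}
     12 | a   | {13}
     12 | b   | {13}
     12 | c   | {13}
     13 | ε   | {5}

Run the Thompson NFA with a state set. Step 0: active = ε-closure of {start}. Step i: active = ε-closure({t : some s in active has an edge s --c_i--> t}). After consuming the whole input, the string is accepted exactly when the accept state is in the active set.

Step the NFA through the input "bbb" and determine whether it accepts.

initial (ε-close {0}): {0,2,4,6,12}
'b' @ 1: {1,5,7,8,9,10,13}  (accept∈set)
'b' @ 2: {1,5,9,10,11}  (accept∈set)
'b' @ 3: {1,5,9,10,11}  (accept∈set)
end set {1,5,9,10,11} — state 1 in

Answer: ACCEPT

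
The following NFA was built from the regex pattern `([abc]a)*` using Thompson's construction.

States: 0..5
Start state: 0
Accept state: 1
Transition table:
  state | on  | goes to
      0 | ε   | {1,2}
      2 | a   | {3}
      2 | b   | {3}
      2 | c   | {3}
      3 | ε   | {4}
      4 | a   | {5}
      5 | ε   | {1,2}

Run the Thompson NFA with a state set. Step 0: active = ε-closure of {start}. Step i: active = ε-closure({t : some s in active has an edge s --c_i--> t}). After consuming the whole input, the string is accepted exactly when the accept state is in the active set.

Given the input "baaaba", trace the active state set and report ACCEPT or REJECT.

Answer: ACCEPT

Derivation:
initial (ε-close {0}): {0,1,2}
'b' @ 1: {3,4}
'a' @ 2: {1,2,5}  [accepting]
'a' @ 3: {3,4}
'a' @ 4: {1,2,5}  [accepting]
'b' @ 5: {3,4}
'a' @ 6: {1,2,5}  [accepting]
end set {1,2,5} — state 1 in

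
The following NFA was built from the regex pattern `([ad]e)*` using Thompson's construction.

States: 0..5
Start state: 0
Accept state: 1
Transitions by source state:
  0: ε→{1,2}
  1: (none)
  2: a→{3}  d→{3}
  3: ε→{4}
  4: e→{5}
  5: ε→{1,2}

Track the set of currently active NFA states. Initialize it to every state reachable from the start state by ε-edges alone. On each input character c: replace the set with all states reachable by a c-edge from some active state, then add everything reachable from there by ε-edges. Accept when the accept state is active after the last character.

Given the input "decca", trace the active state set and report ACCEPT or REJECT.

Answer: REJECT

Derivation:
start: ε-closure({0}) = {0,1,2}
'd' @ 1: {3,4}
'e' @ 2: {1,2,5}  ✓accept
'c' @ 3: {}  — dead — no transitions
rest 'ca' ignored (set empty)
after full input: {}  (accept=1 not in)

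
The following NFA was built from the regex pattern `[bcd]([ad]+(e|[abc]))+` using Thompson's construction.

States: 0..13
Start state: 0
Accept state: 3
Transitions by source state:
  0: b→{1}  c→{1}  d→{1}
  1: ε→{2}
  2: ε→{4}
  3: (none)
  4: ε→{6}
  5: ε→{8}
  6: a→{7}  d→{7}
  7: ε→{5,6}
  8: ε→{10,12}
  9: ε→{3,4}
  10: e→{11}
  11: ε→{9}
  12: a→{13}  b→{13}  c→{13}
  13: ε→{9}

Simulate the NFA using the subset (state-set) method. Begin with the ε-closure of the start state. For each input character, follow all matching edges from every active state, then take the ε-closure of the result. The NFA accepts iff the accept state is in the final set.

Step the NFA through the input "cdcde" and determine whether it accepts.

Answer: ACCEPT

Trace:
start: ε-closure({0}) = {0}
'c' @ 1: {1,2,4,6}
'd' @ 2: {5,6,7,8,10,12}
'c' @ 3: {3,4,6,9,13}  (accept∈set)
'd' @ 4: {5,6,7,8,10,12}
'e' @ 5: {3,4,6,9,11}  (accept∈set)
after full input: {3,4,6,9,11}  (accept=3 in)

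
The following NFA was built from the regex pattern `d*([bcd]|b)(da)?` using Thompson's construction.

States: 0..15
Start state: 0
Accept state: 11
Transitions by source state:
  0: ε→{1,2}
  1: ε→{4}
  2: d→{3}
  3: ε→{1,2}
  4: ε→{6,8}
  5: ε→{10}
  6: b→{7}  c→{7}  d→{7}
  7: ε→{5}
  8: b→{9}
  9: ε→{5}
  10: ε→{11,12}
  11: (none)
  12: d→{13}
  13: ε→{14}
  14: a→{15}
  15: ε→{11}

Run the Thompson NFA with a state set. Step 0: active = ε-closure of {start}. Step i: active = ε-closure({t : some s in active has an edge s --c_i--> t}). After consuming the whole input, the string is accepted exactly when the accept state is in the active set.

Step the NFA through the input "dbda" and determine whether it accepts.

Answer: ACCEPT

Trace:
initial (ε-close {0}): {0,1,2,4,6,8}
'd' @ 1: {1,2,3,4,5,6,7,8,10,11,12}  (accept∈set)
'b' @ 2: {5,7,9,10,11,12}  (accept∈set)
'd' @ 3: {13,14}
'a' @ 4: {11,15}  (accept∈set)
after full input: {11,15}  (accept=11 in)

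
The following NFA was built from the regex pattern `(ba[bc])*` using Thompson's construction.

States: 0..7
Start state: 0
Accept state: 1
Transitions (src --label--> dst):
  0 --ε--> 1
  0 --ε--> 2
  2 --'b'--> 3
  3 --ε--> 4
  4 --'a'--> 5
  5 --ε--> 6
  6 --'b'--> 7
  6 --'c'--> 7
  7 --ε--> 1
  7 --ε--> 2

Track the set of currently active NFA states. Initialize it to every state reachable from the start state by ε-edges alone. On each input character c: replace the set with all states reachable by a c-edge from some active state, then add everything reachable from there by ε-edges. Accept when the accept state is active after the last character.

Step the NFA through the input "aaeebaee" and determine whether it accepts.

start: ε-closure({0}) = {0,1,2}
'a' @ 1: {}  — dead — no transitions
rest 'aeebaee' ignored (set empty)
end set {} — state 1 not in

Answer: REJECT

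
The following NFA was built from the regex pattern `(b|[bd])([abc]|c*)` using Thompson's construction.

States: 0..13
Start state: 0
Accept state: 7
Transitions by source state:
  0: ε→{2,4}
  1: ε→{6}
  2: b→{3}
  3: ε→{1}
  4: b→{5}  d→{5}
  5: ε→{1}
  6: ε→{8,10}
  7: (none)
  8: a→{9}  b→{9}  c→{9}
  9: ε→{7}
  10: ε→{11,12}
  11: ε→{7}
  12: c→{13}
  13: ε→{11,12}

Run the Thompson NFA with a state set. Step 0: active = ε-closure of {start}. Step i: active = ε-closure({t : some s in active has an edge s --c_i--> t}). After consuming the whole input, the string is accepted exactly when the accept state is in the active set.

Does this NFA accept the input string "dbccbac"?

S₀ = ε-closure({0}) = {0,2,4}
'd' @ 1: {1,5,6,7,8,10,11,12}  [accepting]
'b' @ 2: {7,9}  [accepting]
'c' @ 3: {}  — no active states
rest 'cbac' ignored (set empty)
end set {} — state 7 not in

Answer: REJECT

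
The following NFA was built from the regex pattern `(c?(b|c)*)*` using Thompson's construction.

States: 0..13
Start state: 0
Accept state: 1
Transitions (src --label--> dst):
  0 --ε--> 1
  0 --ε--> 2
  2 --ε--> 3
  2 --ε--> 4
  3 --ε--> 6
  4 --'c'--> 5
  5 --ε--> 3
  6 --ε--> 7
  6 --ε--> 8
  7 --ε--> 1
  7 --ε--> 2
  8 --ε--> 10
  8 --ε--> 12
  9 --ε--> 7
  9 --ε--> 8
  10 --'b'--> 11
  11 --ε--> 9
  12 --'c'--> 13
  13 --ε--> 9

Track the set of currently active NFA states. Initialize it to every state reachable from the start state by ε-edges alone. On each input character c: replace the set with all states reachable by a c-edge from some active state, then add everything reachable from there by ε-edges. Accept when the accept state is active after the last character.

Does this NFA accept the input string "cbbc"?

initial (ε-close {0}): {0,1,2,3,4,6,7,8,10,12}
'c' @ 1: {1,2,3,4,5,6,7,8,9,10,12,13}  ✓accept
'b' @ 2: {1,2,3,4,6,7,8,9,10,11,12}  ✓accept
'b' @ 3: {1,2,3,4,6,7,8,9,10,11,12}  ✓accept
'c' @ 4: {1,2,3,4,5,6,7,8,9,10,12,13}  ✓accept
final: {1,2,3,4,5,6,7,8,9,10,12,13}; accept 1 in set

Answer: ACCEPT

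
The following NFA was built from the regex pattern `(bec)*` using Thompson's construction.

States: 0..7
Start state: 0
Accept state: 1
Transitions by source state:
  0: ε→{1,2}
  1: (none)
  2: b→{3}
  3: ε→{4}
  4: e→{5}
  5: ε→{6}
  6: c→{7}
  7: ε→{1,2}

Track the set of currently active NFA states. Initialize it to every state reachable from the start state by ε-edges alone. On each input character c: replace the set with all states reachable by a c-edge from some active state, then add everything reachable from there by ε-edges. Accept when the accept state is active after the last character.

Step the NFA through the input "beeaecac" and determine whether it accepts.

Answer: REJECT

Trace:
start: ε-closure({0}) = {0,1,2}
'b' @ 1: {3,4}
'e' @ 2: {5,6}
'e' @ 3: {}  — state set empty
rest 'aecac' ignored (set empty)
after full input: {}  (accept=1 not in)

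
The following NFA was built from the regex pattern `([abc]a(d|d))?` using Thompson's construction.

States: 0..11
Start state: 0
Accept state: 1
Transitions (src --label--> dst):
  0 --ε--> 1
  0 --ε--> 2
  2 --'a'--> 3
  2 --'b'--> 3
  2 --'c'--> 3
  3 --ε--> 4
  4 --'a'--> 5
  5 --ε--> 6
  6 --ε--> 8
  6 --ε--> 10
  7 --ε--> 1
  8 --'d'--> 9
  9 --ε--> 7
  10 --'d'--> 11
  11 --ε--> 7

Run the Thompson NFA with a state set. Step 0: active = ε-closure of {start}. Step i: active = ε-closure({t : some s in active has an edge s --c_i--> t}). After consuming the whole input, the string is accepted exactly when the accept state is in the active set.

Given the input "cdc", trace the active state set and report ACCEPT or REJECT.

Answer: REJECT

Derivation:
S₀ = ε-closure({0}) = {0,1,2}
'c' @ 1: {3,4}
'd' @ 2: {}  — state set empty
rest 'c' ignored (set empty)
after full input: {}  (accept=1 not in)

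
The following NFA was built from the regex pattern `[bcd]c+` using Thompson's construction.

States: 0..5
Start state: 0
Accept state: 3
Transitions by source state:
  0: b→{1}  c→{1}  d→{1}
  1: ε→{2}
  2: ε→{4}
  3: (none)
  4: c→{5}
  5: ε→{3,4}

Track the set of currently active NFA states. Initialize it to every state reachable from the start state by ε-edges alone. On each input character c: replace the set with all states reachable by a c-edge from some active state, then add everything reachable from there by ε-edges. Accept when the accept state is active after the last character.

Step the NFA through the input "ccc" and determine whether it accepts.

Answer: ACCEPT

Trace:
start: ε-closure({0}) = {0}
'c' @ 1: {1,2,4}
'c' @ 2: {3,4,5}  [accepting]
'c' @ 3: {3,4,5}  [accepting]
final: {3,4,5}; accept 3 in set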